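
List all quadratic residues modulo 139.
QRs mod 139: {1, 4, 5, 6, 7, 9, 11, 13, 16, 20, 24, 25, 28, 29, 30, 31, 34, 35, 36, 37, 38, 41, 42, 44, 45, 46, 47, 49, 51, 52, 54, 55, 57, 63, 64, 65, 66, 67, 69, 71, 77, 78, 79, 80, 81, 83, 86, 89, 91, 96, 99, 100, 106, 107, 112, 113, 116, 117, 118, 120, 121, 122, 124, 125, 127, 129, 131, 136, 137}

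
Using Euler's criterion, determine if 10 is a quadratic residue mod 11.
By Euler's criterion: 10^{5} ≡ 10 (mod 11). Since this equals -1 (≡ 10), 10 is not a QR.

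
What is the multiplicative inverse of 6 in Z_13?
11

Using Extended Euclidean Algorithm:
gcd(6, 13) = 1
Bezout coefficients: 6 × -2 + 13 × 1 = 1
So 6 × -2 ≡ 1 (mod 13)
The inverse is -2 mod 13 = 11
Verification: 6 × 11 = 66 = 5 × 13 + 1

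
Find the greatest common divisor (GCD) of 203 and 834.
1

Using the Euclidean algorithm:
203 = 0 × 834 + 203
834 = 4 × 203 + 22
203 = 9 × 22 + 5
22 = 4 × 5 + 2
5 = 2 × 2 + 1
2 = 2 × 1 + 0

GCD(203, 834) = 1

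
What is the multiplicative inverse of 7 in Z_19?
11

Using Extended Euclidean Algorithm:
gcd(7, 19) = 1
Bezout coefficients: 7 × -8 + 19 × 3 = 1
So 7 × -8 ≡ 1 (mod 19)
The inverse is -8 mod 19 = 11
Verification: 7 × 11 = 77 = 4 × 19 + 1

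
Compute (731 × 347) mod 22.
19

(731 × 347) = 253657
253657 mod 22 = 19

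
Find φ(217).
180

Prime factorization: 217 = 7 × 31
Using the formula φ(n) = n × Π(1 - 1/p) for each prime factor p:
φ(217) = 217 × (1 - 1/7) × (1 - 1/31)
φ(217) = 180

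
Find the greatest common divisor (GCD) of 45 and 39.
3

Using the Euclidean algorithm:
45 = 1 × 39 + 6
39 = 6 × 6 + 3
6 = 2 × 3 + 0

GCD(45, 39) = 3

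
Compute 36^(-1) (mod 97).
62

Using Extended Euclidean Algorithm:
gcd(36, 97) = 1
Bezout coefficients: 36 × -35 + 97 × 13 = 1
So 36 × -35 ≡ 1 (mod 97)
The inverse is -35 mod 97 = 62
Verification: 36 × 62 = 2232 = 23 × 97 + 1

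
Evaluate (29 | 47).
(29/47) = 29^{23} mod 47 = -1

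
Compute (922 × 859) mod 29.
8

(922 × 859) = 791998
791998 mod 29 = 8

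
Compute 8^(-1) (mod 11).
7

Using Extended Euclidean Algorithm:
gcd(8, 11) = 1
Bezout coefficients: 8 × -4 + 11 × 3 = 1
So 8 × -4 ≡ 1 (mod 11)
The inverse is -4 mod 11 = 7
Verification: 8 × 7 = 56 = 5 × 11 + 1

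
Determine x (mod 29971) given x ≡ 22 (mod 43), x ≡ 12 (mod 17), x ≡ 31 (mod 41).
24016

Using the Chinese Remainder Theorem:
M = product of moduli = 29971
For equation 1: M_1 = 697, 697 ≡ 9 (mod 43), inverse of 697 mod 43 is 24 (check: 9 × 24 = 216 ≡ 1 (mod 43))
For equation 2: M_2 = 1763, 1763 ≡ 12 (mod 17), inverse of 1763 mod 17 is 10 (check: 12 × 10 = 120 ≡ 1 (mod 17))
For equation 3: M_3 = 731, 731 ≡ 34 (mod 41), inverse of 731 mod 41 is 35 (check: 34 × 35 = 1190 ≡ 1 (mod 41))
Combine: x ≡ Σ r_i×M_i×(M_i⁻¹ mod m_i) = 22×697×24 + 12×1763×10 + 31×731×35 = 368016 + 211560 + 793135 = 1372711
1372711 mod 29971 = 24016
x ≡ 24016 (mod 29971)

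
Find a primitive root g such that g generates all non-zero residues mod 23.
p - 1 = 22 has prime divisors 2, 11. h is a primitive root mod 23 iff h^(22/q) ≢ 1 (mod 23) for each such q.
h = 2: 2^11 ≡ 1, 2^2 ≡ 4 (mod 23); 2^11 ≡ 1, so not a primitive root.
h = 3: 3^11 ≡ 1, 3^2 ≡ 9 (mod 23); 3^11 ≡ 1, so not a primitive root.
h = 4: 4^11 ≡ 1, 4^2 ≡ 16 (mod 23); 4^11 ≡ 1, so not a primitive root.
h = 5: 5^11 ≡ 22, 5^2 ≡ 2 (mod 23); none is 1, so 5 has order 22 and is a primitive root.
The smallest primitive root mod 23 is g = 5.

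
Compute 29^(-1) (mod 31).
29^(-1) ≡ 15 (mod 31). Verification: 29 × 15 = 435 ≡ 1 (mod 31)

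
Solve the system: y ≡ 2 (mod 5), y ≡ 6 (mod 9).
M = 5 × 9 = 45. M₁ = 9, y₁ ≡ 4 (mod 5). M₂ = 5, y₂ ≡ 2 (mod 9). y = 2×9×4 + 6×5×2 ≡ 42 (mod 45)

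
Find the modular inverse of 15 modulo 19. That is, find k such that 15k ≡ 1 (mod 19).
14

Using Extended Euclidean Algorithm:
gcd(15, 19) = 1
Bezout coefficients: 15 × -5 + 19 × 4 = 1
So 15 × -5 ≡ 1 (mod 19)
The inverse is -5 mod 19 = 14
Verification: 15 × 14 = 210 = 11 × 19 + 1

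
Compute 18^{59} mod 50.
32

Using successive squaring:
Binary expansion of 59: 111011
Powers of 18 mod 50 (each is the square of the previous):
  18^1 ≡ 18 (mod 50)
  18^2 ≡ 18² = 324 ≡ 24 (mod 50)
  18^4 ≡ 24² = 576 ≡ 26 (mod 50)
  18^8 ≡ 26² = 676 ≡ 26 (mod 50)
  18^16 ≡ 26² = 676 ≡ 26 (mod 50)
  18^32 ≡ 26² = 676 ≡ 26 (mod 50)
59 = 32 + 16 + 8 + 2 + 1, so 18^59 = 18^32 × 18^16 × 18^8 × 18^2 × 18^1 ≡ 26 × 26 × 26 × 24 × 18 (mod 50)
Multiplying step by step:
  26 × 26 = 676 ≡ 26 (mod 50)
  26 × 26 = 676 ≡ 26 (mod 50)
  26 × 24 = 624 ≡ 24 (mod 50)
  24 × 18 = 432 ≡ 32 (mod 50)
Result: 18^59 ≡ 32 (mod 50)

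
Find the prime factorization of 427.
7 × 61

Divide by primes starting from smallest:
427 ÷ 7 = 61
61 ÷ 61 = 1

427 = 7 × 61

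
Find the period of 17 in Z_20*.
Powers of 17 mod 20: 17^1≡17, 17^2≡9, 17^3≡13, 17^4≡1. Order = 4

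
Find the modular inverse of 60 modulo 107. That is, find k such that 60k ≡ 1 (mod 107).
66

Using Extended Euclidean Algorithm:
gcd(60, 107) = 1
Bezout coefficients: 60 × -41 + 107 × 23 = 1
So 60 × -41 ≡ 1 (mod 107)
The inverse is -41 mod 107 = 66
Verification: 60 × 66 = 3960 = 37 × 107 + 1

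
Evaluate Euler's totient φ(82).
40

Prime factorization: 82 = 2 × 41
Using the formula φ(n) = n × Π(1 - 1/p) for each prime factor p:
φ(82) = 82 × (1 - 1/2) × (1 - 1/41)
φ(82) = 40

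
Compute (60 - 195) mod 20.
5

(60 - 195) = -135
-135 mod 20 = 5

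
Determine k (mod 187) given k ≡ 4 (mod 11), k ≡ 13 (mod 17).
81

Using the Chinese Remainder Theorem:
M = product of moduli = 187
For equation 1: M_1 = 17, 17 ≡ 6 (mod 11), inverse of 17 mod 11 is 2 (check: 6 × 2 = 12 ≡ 1 (mod 11))
For equation 2: M_2 = 11, 11 ≡ 11 (mod 17), inverse of 11 mod 17 is 14 (check: 11 × 14 = 154 ≡ 1 (mod 17))
Combine: k ≡ Σ r_i×M_i×(M_i⁻¹ mod m_i) = 4×17×2 + 13×11×14 = 136 + 2002 = 2138
2138 mod 187 = 81
k ≡ 81 (mod 187)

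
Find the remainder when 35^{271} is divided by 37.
By Fermat: 35^{36} ≡ 1 (mod 37). 271 = 7×36 + 19. So 35^{271} ≡ 35^{19} ≡ 2 (mod 37)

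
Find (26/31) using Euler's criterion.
(26/31) = 26^{15} mod 31 = -1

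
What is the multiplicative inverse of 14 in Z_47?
14^(-1) ≡ 37 (mod 47). Verification: 14 × 37 = 518 ≡ 1 (mod 47)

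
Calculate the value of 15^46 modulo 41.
Using Fermat: 15^{40} ≡ 1 (mod 41). 46 ≡ 6 (mod 40). So 15^{46} ≡ 15^{6} ≡ 5 (mod 41)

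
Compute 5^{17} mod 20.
5

Using successive squaring:
Binary expansion of 17: 10001
Powers of 5 mod 20 (each is the square of the previous):
  5^1 ≡ 5 (mod 20)
  5^2 ≡ 5² = 25 ≡ 5 (mod 20)
  5^4 ≡ 5² = 25 ≡ 5 (mod 20)
  5^8 ≡ 5² = 25 ≡ 5 (mod 20)
  5^16 ≡ 5² = 25 ≡ 5 (mod 20)
17 = 16 + 1, so 5^17 = 5^16 × 5^1 ≡ 5 × 5 (mod 20)
Multiplying step by step:
  5 × 5 = 25 ≡ 5 (mod 20)
Result: 5^17 ≡ 5 (mod 20)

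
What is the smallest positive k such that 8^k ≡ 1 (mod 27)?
Powers of 8 mod 27: 8^1≡8, 8^2≡10, 8^3≡26, 8^4≡19, 8^5≡17, 8^6≡1. Order = 6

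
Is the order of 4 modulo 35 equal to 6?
Yes, ord_35(4) = 6.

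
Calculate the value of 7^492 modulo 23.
Using Fermat: 7^{22} ≡ 1 (mod 23). 492 ≡ 8 (mod 22). So 7^{492} ≡ 7^{8} ≡ 12 (mod 23)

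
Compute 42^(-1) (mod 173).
42^(-1) ≡ 103 (mod 173). Verification: 42 × 103 = 4326 ≡ 1 (mod 173)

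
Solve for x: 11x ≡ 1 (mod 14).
9

Since gcd(11, 14) = 1 divides 1, a solution exists.
Multiply both sides by the inverse of 11 mod 14:
  11^(-1) mod 14 = 9
  x ≡ 9 × 1 ≡ 9 ≡ 9 (mod 14)
Verification: 11 × 9 = 99 = 7 × 14 + 1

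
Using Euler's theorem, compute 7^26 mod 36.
By Euler: 7^{12} ≡ 1 (mod 36) since gcd(7, 36) = 1. 26 = 2×12 + 2. So 7^{26} ≡ 7^{2} ≡ 13 (mod 36)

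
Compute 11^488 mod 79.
Using Fermat: 11^{78} ≡ 1 (mod 79). 488 ≡ 20 (mod 78). So 11^{488} ≡ 11^{20} ≡ 13 (mod 79)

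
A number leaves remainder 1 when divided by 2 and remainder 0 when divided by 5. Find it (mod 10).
M = 2 × 5 = 10. M₁ = 5, y₁ ≡ 1 (mod 2). M₂ = 2, y₂ ≡ 3 (mod 5). t = 1×5×1 + 0×2×3 ≡ 5 (mod 10)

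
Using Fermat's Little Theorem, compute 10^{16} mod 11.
1

By Fermat's Little Theorem, a^(p-1) ≡ 1 (mod p) for prime p and gcd(a, p) = 1
Here p = 11, so 10^10 ≡ 1 (mod 11)
We can reduce the exponent: 16 mod 10 = 6
So 10^16 ≡ 10^6 (mod 11)
Computing: 10^6 mod 11 = 1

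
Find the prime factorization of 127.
127

Divide by primes starting from smallest:
127 ÷ 127 = 1

127 = 127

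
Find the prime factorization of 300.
2^2 × 3 × 5^2

Divide by primes starting from smallest:
300 ÷ 2 = 150
150 ÷ 2 = 75
75 ÷ 3 = 25
25 ÷ 5 = 5
5 ÷ 5 = 1

300 = 2^2 × 3 × 5^2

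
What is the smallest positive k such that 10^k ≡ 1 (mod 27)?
Powers of 10 mod 27: 10^1≡10, 10^2≡19, 10^3≡1. Order = 3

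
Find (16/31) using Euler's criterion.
(16/31) = 16^{15} mod 31 = 1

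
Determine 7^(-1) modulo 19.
7^(-1) ≡ 11 (mod 19). Verification: 7 × 11 = 77 ≡ 1 (mod 19)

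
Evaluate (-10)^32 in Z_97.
Using repeated squaring. (-10) ≡ 87 (mod 97). 32 = 32 (binary 100000). Repeated squaring mod 97: 87^1 ≡ 87; 87^2 ≡ 87² = 7569 ≡ 3; 87^4 ≡ 3² = 9 ≡ 9; 87^8 ≡ 9² = 81 ≡ 81; 87^16 ≡ 81² = 6561 ≡ 62; 87^32 ≡ 62² = 3844 ≡ 61. So (-10)^32 ≡ 61 (mod 97).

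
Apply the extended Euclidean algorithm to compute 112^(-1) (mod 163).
Extended GCD: 112(-16) + 163(11) = 1. So 112^(-1) ≡ 147 ≡ 147 (mod 163). Verify: 112 × 147 = 16464 ≡ 1 (mod 163)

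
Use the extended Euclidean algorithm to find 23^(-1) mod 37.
Extended GCD: 23(-8) + 37(5) = 1. So 23^(-1) ≡ 29 ≡ 29 (mod 37). Verify: 23 × 29 = 667 ≡ 1 (mod 37)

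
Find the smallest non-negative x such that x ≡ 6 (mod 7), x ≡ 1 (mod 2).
13

Using the Chinese Remainder Theorem:
M = product of moduli = 14
For equation 1: M_1 = 2, 2 ≡ 2 (mod 7), inverse of 2 mod 7 is 4 (check: 2 × 4 = 8 ≡ 1 (mod 7))
For equation 2: M_2 = 7, 7 ≡ 1 (mod 2), inverse of 7 mod 2 is 1 (check: 1 × 1 = 1 ≡ 1 (mod 2))
Combine: x ≡ Σ r_i×M_i×(M_i⁻¹ mod m_i) = 6×2×4 + 1×7×1 = 48 + 7 = 55
55 mod 14 = 13
x ≡ 13 (mod 14)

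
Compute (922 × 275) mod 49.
24

(922 × 275) = 253550
253550 mod 49 = 24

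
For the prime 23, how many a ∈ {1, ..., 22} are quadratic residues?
For prime 23, there are (p-1)/2 = (23-1)/2 = 11 quadratic residues (excluding 0).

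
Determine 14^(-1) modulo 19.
14^(-1) ≡ 15 (mod 19). Verification: 14 × 15 = 210 ≡ 1 (mod 19)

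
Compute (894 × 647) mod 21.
15

(894 × 647) = 578418
578418 mod 21 = 15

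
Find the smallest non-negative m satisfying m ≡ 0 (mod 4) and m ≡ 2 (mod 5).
M = 4 × 5 = 20. M₁ = 5, y₁ ≡ 1 (mod 4). M₂ = 4, y₂ ≡ 4 (mod 5). m = 0×5×1 + 2×4×4 ≡ 12 (mod 20)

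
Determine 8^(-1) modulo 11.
8^(-1) ≡ 7 (mod 11). Verification: 8 × 7 = 56 ≡ 1 (mod 11)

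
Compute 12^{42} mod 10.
4

Using successive squaring:
Binary expansion of 42: 101010
Powers of 12 mod 10 (each is the square of the previous):
  12^1 ≡ 2 (mod 10)
  12^2 ≡ 2² = 4 ≡ 4 (mod 10)
  12^4 ≡ 4² = 16 ≡ 6 (mod 10)
  12^8 ≡ 6² = 36 ≡ 6 (mod 10)
  12^16 ≡ 6² = 36 ≡ 6 (mod 10)
  12^32 ≡ 6² = 36 ≡ 6 (mod 10)
42 = 32 + 8 + 2, so 12^42 = 12^32 × 12^8 × 12^2 ≡ 6 × 6 × 4 (mod 10)
Multiplying step by step:
  6 × 6 = 36 ≡ 6 (mod 10)
  6 × 4 = 24 ≡ 4 (mod 10)
Result: 12^42 ≡ 4 (mod 10)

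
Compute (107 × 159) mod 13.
9

(107 × 159) = 17013
17013 mod 13 = 9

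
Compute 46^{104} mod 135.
91

Using successive squaring:
Binary expansion of 104: 1101000
Powers of 46 mod 135 (each is the square of the previous):
  46^1 ≡ 46 (mod 135)
  46^2 ≡ 46² = 2116 ≡ 91 (mod 135)
  46^4 ≡ 91² = 8281 ≡ 46 (mod 135)
  46^8 ≡ 46² = 2116 ≡ 91 (mod 135)
  46^16 ≡ 91² = 8281 ≡ 46 (mod 135)
  46^32 ≡ 46² = 2116 ≡ 91 (mod 135)
  46^64 ≡ 91² = 8281 ≡ 46 (mod 135)
104 = 64 + 32 + 8, so 46^104 = 46^64 × 46^32 × 46^8 ≡ 46 × 91 × 91 (mod 135)
Multiplying step by step:
  46 × 91 = 4186 ≡ 1 (mod 135)
  1 × 91 = 91 ≡ 91 (mod 135)
Result: 46^104 ≡ 91 (mod 135)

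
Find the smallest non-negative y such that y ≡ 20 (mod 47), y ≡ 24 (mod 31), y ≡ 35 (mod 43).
17880

Using the Chinese Remainder Theorem:
M = product of moduli = 62651
For equation 1: M_1 = 1333, 1333 ≡ 17 (mod 47), inverse of 1333 mod 47 is 36 (check: 17 × 36 = 612 ≡ 1 (mod 47))
For equation 2: M_2 = 2021, 2021 ≡ 6 (mod 31), inverse of 2021 mod 31 is 26 (check: 6 × 26 = 156 ≡ 1 (mod 31))
For equation 3: M_3 = 1457, 1457 ≡ 38 (mod 43), inverse of 1457 mod 43 is 17 (check: 38 × 17 = 646 ≡ 1 (mod 43))
Combine: y ≡ Σ r_i×M_i×(M_i⁻¹ mod m_i) = 20×1333×36 + 24×2021×26 + 35×1457×17 = 959760 + 1261104 + 866915 = 3087779
3087779 mod 62651 = 17880
y ≡ 17880 (mod 62651)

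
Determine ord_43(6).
Powers of 6 mod 43: 6^1≡6, 6^2≡36, 6^3≡1. Order = 3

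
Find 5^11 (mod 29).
Using repeated squaring. 11 = 8 + 2 + 1 (binary 1011). Repeated squaring mod 29: 5^1 ≡ 5; 5^2 ≡ 5² = 25 ≡ 25; 5^4 ≡ 25² = 625 ≡ 16; 5^8 ≡ 16² = 256 ≡ 24. Multiply: 5^11 = 5^8 × 5^2 × 5^1 ≡ 24 × 25 × 5 (mod 29): 24 × 25 = 600 ≡ 20; 20 × 5 = 100 ≡ 13. So 5^11 ≡ 13 (mod 29).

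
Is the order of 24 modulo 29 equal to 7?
Yes, ord_29(24) = 7.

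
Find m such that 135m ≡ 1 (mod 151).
135^(-1) ≡ 66 (mod 151). Verification: 135 × 66 = 8910 ≡ 1 (mod 151)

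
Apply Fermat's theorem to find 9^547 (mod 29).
By Fermat: 9^{28} ≡ 1 (mod 29). 547 ≡ 15 (mod 28). So 9^{547} ≡ 9^{15} ≡ 9 (mod 29)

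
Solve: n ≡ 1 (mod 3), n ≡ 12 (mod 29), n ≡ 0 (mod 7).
M = 3 × 29 × 7 = 609. M₁ = 203, y₁ ≡ 2 (mod 3). M₂ = 21, y₂ ≡ 18 (mod 29). M₃ = 87, y₃ ≡ 5 (mod 7). n = 1×203×2 + 12×21×18 + 0×87×5 ≡ 70 (mod 609)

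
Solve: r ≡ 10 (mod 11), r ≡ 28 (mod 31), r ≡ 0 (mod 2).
M = 11 × 31 × 2 = 682. M₁ = 62, y₁ ≡ 8 (mod 11). M₂ = 22, y₂ ≡ 24 (mod 31). M₃ = 341, y₃ ≡ 1 (mod 2). r = 10×62×8 + 28×22×24 + 0×341×1 ≡ 648 (mod 682)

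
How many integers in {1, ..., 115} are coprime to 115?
88

Prime factorization: 115 = 5 × 23
Using the formula φ(n) = n × Π(1 - 1/p) for each prime factor p:
φ(115) = 115 × (1 - 1/5) × (1 - 1/23)
φ(115) = 88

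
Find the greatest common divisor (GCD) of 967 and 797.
1

Using the Euclidean algorithm:
967 = 1 × 797 + 170
797 = 4 × 170 + 117
170 = 1 × 117 + 53
117 = 2 × 53 + 11
53 = 4 × 11 + 9
11 = 1 × 9 + 2
9 = 4 × 2 + 1
2 = 2 × 1 + 0

GCD(967, 797) = 1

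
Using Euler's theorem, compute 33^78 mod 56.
By Euler: 33^{24} ≡ 1 (mod 56) since gcd(33, 56) = 1. 78 = 3×24 + 6. So 33^{78} ≡ 33^{6} ≡ 1 (mod 56)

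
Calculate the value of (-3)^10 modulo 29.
(-3) ≡ 26 (mod 29). 10 = 8 + 2 (binary 1010). Repeated squaring mod 29: 26^1 ≡ 26; 26^2 ≡ 26² = 676 ≡ 9; 26^4 ≡ 9² = 81 ≡ 23; 26^8 ≡ 23² = 529 ≡ 7. Multiply: (-3)^10 ≡ 26^8 × 26^2 ≡ 7 × 9 (mod 29): 7 × 9 = 63 ≡ 5. So (-3)^10 ≡ 5 (mod 29).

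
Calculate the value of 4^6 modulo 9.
6 = 4 + 2 (binary 110). Repeated squaring mod 9: 4^1 ≡ 4; 4^2 ≡ 4² = 16 ≡ 7; 4^4 ≡ 7² = 49 ≡ 4. Multiply: 4^6 = 4^4 × 4^2 ≡ 4 × 7 (mod 9): 4 × 7 = 28 ≡ 1. So 4^6 ≡ 1 (mod 9).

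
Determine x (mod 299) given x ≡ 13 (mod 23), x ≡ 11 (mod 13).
128

Using the Chinese Remainder Theorem:
M = product of moduli = 299
For equation 1: M_1 = 13, 13 ≡ 13 (mod 23), inverse of 13 mod 23 is 16 (check: 13 × 16 = 208 ≡ 1 (mod 23))
For equation 2: M_2 = 23, 23 ≡ 10 (mod 13), inverse of 23 mod 13 is 4 (check: 10 × 4 = 40 ≡ 1 (mod 13))
Combine: x ≡ Σ r_i×M_i×(M_i⁻¹ mod m_i) = 13×13×16 + 11×23×4 = 2704 + 1012 = 3716
3716 mod 299 = 128
x ≡ 128 (mod 299)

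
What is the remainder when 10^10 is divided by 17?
10 = 8 + 2 (binary 1010). Repeated squaring mod 17: 10^1 ≡ 10; 10^2 ≡ 10² = 100 ≡ 15; 10^4 ≡ 15² = 225 ≡ 4; 10^8 ≡ 4² = 16 ≡ 16. Multiply: 10^10 = 10^8 × 10^2 ≡ 16 × 15 (mod 17): 16 × 15 = 240 ≡ 2. So 10^10 ≡ 2 (mod 17).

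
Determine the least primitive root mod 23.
p - 1 = 22 has prime divisors 2, 11. h is a primitive root mod 23 iff h^(22/q) ≢ 1 (mod 23) for each such q.
h = 2: 2^11 ≡ 1, 2^2 ≡ 4 (mod 23); 2^11 ≡ 1, so not a primitive root.
h = 3: 3^11 ≡ 1, 3^2 ≡ 9 (mod 23); 3^11 ≡ 1, so not a primitive root.
h = 4: 4^11 ≡ 1, 4^2 ≡ 16 (mod 23); 4^11 ≡ 1, so not a primitive root.
h = 5: 5^11 ≡ 22, 5^2 ≡ 2 (mod 23); none is 1, so 5 has order 22 and is a primitive root.
The smallest primitive root mod 23 is g = 5.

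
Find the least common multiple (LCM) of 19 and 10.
190

First find GCD(19, 10) using the Euclidean algorithm:
19 = 1 × 10 + 9
10 = 1 × 9 + 1
9 = 9 × 1 + 0
GCD(19, 10) = 1

LCM formula: LCM(a, b) = (a × b) / GCD(a, b)
LCM(19, 10) = (19 × 10) / 1
LCM(19, 10) = 190 / 1
LCM(19, 10) = 190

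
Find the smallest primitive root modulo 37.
2

A primitive root g modulo p has order p-1 = 36
Prime divisors of 36: [2, 3]
g is a primitive root iff g^(36/q) ≢ 1 (mod 37) for each prime divisor q
Testing small values:
  g = 2: 2^18 ≡ 36, 2^12 ≡ 26 (mod 37) → none is 1, primitive root!
The smallest primitive root is 2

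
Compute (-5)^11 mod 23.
Using repeated squaring. (-5) ≡ 18 (mod 23). 11 = 8 + 2 + 1 (binary 1011). Repeated squaring mod 23: 18^1 ≡ 18; 18^2 ≡ 18² = 324 ≡ 2; 18^4 ≡ 2² = 4 ≡ 4; 18^8 ≡ 4² = 16 ≡ 16. Multiply: (-5)^11 ≡ 18^8 × 18^2 × 18^1 ≡ 16 × 2 × 18 (mod 23): 16 × 2 = 32 ≡ 9; 9 × 18 = 162 ≡ 1. So (-5)^11 ≡ 1 (mod 23).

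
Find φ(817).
756

Prime factorization: 817 = 19 × 43
Using the formula φ(n) = n × Π(1 - 1/p) for each prime factor p:
φ(817) = 817 × (1 - 1/19) × (1 - 1/43)
φ(817) = 756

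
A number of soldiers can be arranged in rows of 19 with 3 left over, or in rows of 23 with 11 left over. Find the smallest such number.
M = 19 × 23 = 437. M₁ = 23, y₁ ≡ 5 (mod 19). M₂ = 19, y₂ ≡ 17 (mod 23). n = 3×23×5 + 11×19×17 ≡ 402 (mod 437). The smallest positive such number is 402.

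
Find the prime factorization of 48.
2^4 × 3

Divide by primes starting from smallest:
48 ÷ 2 = 24
24 ÷ 2 = 12
12 ÷ 2 = 6
6 ÷ 2 = 3
3 ÷ 3 = 1

48 = 2^4 × 3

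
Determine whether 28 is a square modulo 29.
By Euler's criterion: 28^{14} ≡ 1 (mod 29). Since this equals 1, 28 is a QR.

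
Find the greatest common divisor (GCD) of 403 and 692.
1

Using the Euclidean algorithm:
403 = 0 × 692 + 403
692 = 1 × 403 + 289
403 = 1 × 289 + 114
289 = 2 × 114 + 61
114 = 1 × 61 + 53
61 = 1 × 53 + 8
53 = 6 × 8 + 5
8 = 1 × 5 + 3
5 = 1 × 3 + 2
3 = 1 × 2 + 1
2 = 2 × 1 + 0

GCD(403, 692) = 1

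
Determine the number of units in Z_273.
144

Prime factorization: 273 = 3 × 7 × 13
Using the formula φ(n) = n × Π(1 - 1/p) for each prime factor p:
φ(273) = 273 × (1 - 1/3) × (1 - 1/7) × (1 - 1/13)
φ(273) = 144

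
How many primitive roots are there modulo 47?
22

The number of primitive roots modulo p is φ(p-1) = φ(46)
φ(46) = 22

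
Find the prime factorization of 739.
739

Divide by primes starting from smallest:
739 ÷ 739 = 1

739 = 739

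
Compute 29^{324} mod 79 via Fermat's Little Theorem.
21

By Fermat's Little Theorem, a^(p-1) ≡ 1 (mod p) for prime p and gcd(a, p) = 1
Here p = 79, so 29^78 ≡ 1 (mod 79)
We can reduce the exponent: 324 mod 78 = 12
So 29^324 ≡ 29^12 (mod 79)
Computing: 29^12 mod 79 = 21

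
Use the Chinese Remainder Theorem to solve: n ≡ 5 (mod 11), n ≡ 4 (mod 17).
M = 11 × 17 = 187. M₁ = 17, y₁ ≡ 2 (mod 11). M₂ = 11, y₂ ≡ 14 (mod 17). n = 5×17×2 + 4×11×14 ≡ 38 (mod 187)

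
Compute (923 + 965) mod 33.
7

(923 + 965) = 1888
1888 mod 33 = 7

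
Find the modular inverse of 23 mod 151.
23^(-1) ≡ 46 (mod 151). Verification: 23 × 46 = 1058 ≡ 1 (mod 151)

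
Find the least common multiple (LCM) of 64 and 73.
4672

First find GCD(64, 73) using the Euclidean algorithm:
64 = 0 × 73 + 64
73 = 1 × 64 + 9
64 = 7 × 9 + 1
9 = 9 × 1 + 0
GCD(64, 73) = 1

LCM formula: LCM(a, b) = (a × b) / GCD(a, b)
LCM(64, 73) = (64 × 73) / 1
LCM(64, 73) = 4672 / 1
LCM(64, 73) = 4672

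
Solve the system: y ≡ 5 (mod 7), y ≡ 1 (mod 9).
M = 7 × 9 = 63. M₁ = 9, y₁ ≡ 4 (mod 7). M₂ = 7, y₂ ≡ 4 (mod 9). y = 5×9×4 + 1×7×4 ≡ 19 (mod 63)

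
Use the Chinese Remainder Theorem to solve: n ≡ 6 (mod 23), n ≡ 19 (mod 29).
512

Using the Chinese Remainder Theorem:
M = product of moduli = 667
For equation 1: M_1 = 29, 29 ≡ 6 (mod 23), inverse of 29 mod 23 is 4 (check: 6 × 4 = 24 ≡ 1 (mod 23))
For equation 2: M_2 = 23, 23 ≡ 23 (mod 29), inverse of 23 mod 29 is 24 (check: 23 × 24 = 552 ≡ 1 (mod 29))
Combine: n ≡ Σ r_i×M_i×(M_i⁻¹ mod m_i) = 6×29×4 + 19×23×24 = 696 + 10488 = 11184
11184 mod 667 = 512
n ≡ 512 (mod 667)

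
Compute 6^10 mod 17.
10 = 8 + 2 (binary 1010). Repeated squaring mod 17: 6^1 ≡ 6; 6^2 ≡ 6² = 36 ≡ 2; 6^4 ≡ 2² = 4 ≡ 4; 6^8 ≡ 4² = 16 ≡ 16. Multiply: 6^10 = 6^8 × 6^2 ≡ 16 × 2 (mod 17): 16 × 2 = 32 ≡ 15. So 6^10 ≡ 15 (mod 17).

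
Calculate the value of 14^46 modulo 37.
Using Fermat: 14^{36} ≡ 1 (mod 37). 46 ≡ 10 (mod 36). So 14^{46} ≡ 14^{10} ≡ 27 (mod 37)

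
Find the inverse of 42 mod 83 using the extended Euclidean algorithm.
Extended GCD: 42(2) + 83(-1) = 1. So 42^(-1) ≡ 2 ≡ 2 (mod 83). Verify: 42 × 2 = 84 ≡ 1 (mod 83)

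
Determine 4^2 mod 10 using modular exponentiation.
2 = 2 (binary 10). Repeated squaring mod 10: 4^1 ≡ 4; 4^2 ≡ 4² = 16 ≡ 6. So 4^2 ≡ 6 (mod 10).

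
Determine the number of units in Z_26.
12

Prime factorization: 26 = 2 × 13
Using the formula φ(n) = n × Π(1 - 1/p) for each prime factor p:
φ(26) = 26 × (1 - 1/2) × (1 - 1/13)
φ(26) = 12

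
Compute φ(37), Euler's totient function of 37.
36

Prime factorization: 37 = 37
Using the formula φ(n) = n × Π(1 - 1/p) for each prime factor p:
φ(37) = 37 × (1 - 1/37)
φ(37) = 36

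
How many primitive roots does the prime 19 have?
Number of primitive roots mod 19 = φ(18) = 6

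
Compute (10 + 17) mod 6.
3

(10 + 17) = 27
27 mod 6 = 3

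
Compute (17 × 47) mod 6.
1

(17 × 47) = 799
799 mod 6 = 1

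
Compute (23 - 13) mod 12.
10

(23 - 13) = 10
10 mod 12 = 10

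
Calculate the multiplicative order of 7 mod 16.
Powers of 7 mod 16: 7^1≡7, 7^2≡1. Order = 2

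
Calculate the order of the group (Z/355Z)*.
280

Prime factorization: 355 = 5 × 71
Using the formula φ(n) = n × Π(1 - 1/p) for each prime factor p:
φ(355) = 355 × (1 - 1/5) × (1 - 1/71)
φ(355) = 280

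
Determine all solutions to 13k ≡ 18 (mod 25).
11

Since gcd(13, 25) = 1 divides 18, a solution exists.
Multiply both sides by the inverse of 13 mod 25:
  13^(-1) mod 25 = 2
  x ≡ 2 × 18 ≡ 36 ≡ 11 (mod 25)
Verification: 13 × 11 = 143 = 5 × 25 + 18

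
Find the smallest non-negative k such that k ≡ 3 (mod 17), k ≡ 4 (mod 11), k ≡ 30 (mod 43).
2094

Using the Chinese Remainder Theorem:
M = product of moduli = 8041
For equation 1: M_1 = 473, 473 ≡ 14 (mod 17), inverse of 473 mod 17 is 11 (check: 14 × 11 = 154 ≡ 1 (mod 17))
For equation 2: M_2 = 731, 731 ≡ 5 (mod 11), inverse of 731 mod 11 is 9 (check: 5 × 9 = 45 ≡ 1 (mod 11))
For equation 3: M_3 = 187, 187 ≡ 15 (mod 43), inverse of 187 mod 43 is 23 (check: 15 × 23 = 345 ≡ 1 (mod 43))
Combine: k ≡ Σ r_i×M_i×(M_i⁻¹ mod m_i) = 3×473×11 + 4×731×9 + 30×187×23 = 15609 + 26316 + 129030 = 170955
170955 mod 8041 = 2094
k ≡ 2094 (mod 8041)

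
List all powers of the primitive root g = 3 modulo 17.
g^1, g^2, ..., g^{16} mod 17: {3, 9, 10, 13, 5, 15, 11, 16, 14, 8, 7, 4, 12, 2, 6, 1}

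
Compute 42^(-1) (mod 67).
8

Using Extended Euclidean Algorithm:
gcd(42, 67) = 1
Bezout coefficients: 42 × 8 + 67 × -5 = 1
So 42 × 8 ≡ 1 (mod 67)
The inverse is 8 mod 67 = 8
Verification: 42 × 8 = 336 = 5 × 67 + 1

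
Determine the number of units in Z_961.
930

Prime factorization: 961 = 31^2
Using the formula φ(n) = n × Π(1 - 1/p) for each prime factor p:
φ(961) = 961 × (1 - 1/31)
φ(961) = 930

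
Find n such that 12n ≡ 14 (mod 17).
4

Since gcd(12, 17) = 1 divides 14, a solution exists.
Multiply both sides by the inverse of 12 mod 17:
  12^(-1) mod 17 = 10
  x ≡ 10 × 14 ≡ 140 ≡ 4 (mod 17)
Verification: 12 × 4 = 48 = 2 × 17 + 14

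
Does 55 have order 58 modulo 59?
p - 1 = 58 has prime divisors 2, 29. Check 55^(58/q) mod 59 for each: 55^(58/2) = 55^29 ≡ 58, 55^(58/29) = 55^2 ≡ 16 (mod 59). None of these is 1, so 55 has order 58 = φ(59), so it is a primitive root mod 59.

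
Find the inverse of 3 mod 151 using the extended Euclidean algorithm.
Extended GCD: 3(-50) + 151(1) = 1. So 3^(-1) ≡ 101 ≡ 101 (mod 151). Verify: 3 × 101 = 303 ≡ 1 (mod 151)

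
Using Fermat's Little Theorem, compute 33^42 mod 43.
By Fermat's Little Theorem, 33^{42} ≡ 1 (mod 43) since 43 is prime and gcd(33, 43) = 1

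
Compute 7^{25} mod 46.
21

Using successive squaring:
Binary expansion of 25: 11001
Powers of 7 mod 46 (each is the square of the previous):
  7^1 ≡ 7 (mod 46)
  7^2 ≡ 7² = 49 ≡ 3 (mod 46)
  7^4 ≡ 3² = 9 ≡ 9 (mod 46)
  7^8 ≡ 9² = 81 ≡ 35 (mod 46)
  7^16 ≡ 35² = 1225 ≡ 29 (mod 46)
25 = 16 + 8 + 1, so 7^25 = 7^16 × 7^8 × 7^1 ≡ 29 × 35 × 7 (mod 46)
Multiplying step by step:
  29 × 35 = 1015 ≡ 3 (mod 46)
  3 × 7 = 21 ≡ 21 (mod 46)
Result: 7^25 ≡ 21 (mod 46)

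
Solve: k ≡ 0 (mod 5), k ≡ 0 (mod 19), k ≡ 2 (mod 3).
M = 5 × 19 × 3 = 285. M₁ = 57, y₁ ≡ 3 (mod 5). M₂ = 15, y₂ ≡ 14 (mod 19). M₃ = 95, y₃ ≡ 2 (mod 3). k = 0×57×3 + 0×15×14 + 2×95×2 ≡ 95 (mod 285)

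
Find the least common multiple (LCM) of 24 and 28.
168

First find GCD(24, 28) using the Euclidean algorithm:
24 = 0 × 28 + 24
28 = 1 × 24 + 4
24 = 6 × 4 + 0
GCD(24, 28) = 4

LCM formula: LCM(a, b) = (a × b) / GCD(a, b)
LCM(24, 28) = (24 × 28) / 4
LCM(24, 28) = 672 / 4
LCM(24, 28) = 168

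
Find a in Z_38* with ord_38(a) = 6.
27 has order 6 mod 38 since 27^{6} ≡ 1 (mod 38) and no smaller power works.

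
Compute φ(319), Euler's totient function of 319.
280

Prime factorization: 319 = 11 × 29
Using the formula φ(n) = n × Π(1 - 1/p) for each prime factor p:
φ(319) = 319 × (1 - 1/11) × (1 - 1/29)
φ(319) = 280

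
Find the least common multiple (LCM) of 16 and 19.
304

First find GCD(16, 19) using the Euclidean algorithm:
16 = 0 × 19 + 16
19 = 1 × 16 + 3
16 = 5 × 3 + 1
3 = 3 × 1 + 0
GCD(16, 19) = 1

LCM formula: LCM(a, b) = (a × b) / GCD(a, b)
LCM(16, 19) = (16 × 19) / 1
LCM(16, 19) = 304 / 1
LCM(16, 19) = 304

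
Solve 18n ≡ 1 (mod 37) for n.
18^(-1) ≡ 35 (mod 37). Verification: 18 × 35 = 630 ≡ 1 (mod 37)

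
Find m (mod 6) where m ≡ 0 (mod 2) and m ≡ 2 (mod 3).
M = 2 × 3 = 6. M₁ = 3, y₁ ≡ 1 (mod 2). M₂ = 2, y₂ ≡ 2 (mod 3). m = 0×3×1 + 2×2×2 ≡ 2 (mod 6)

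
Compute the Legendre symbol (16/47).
(16/47) = 16^{23} mod 47 = 1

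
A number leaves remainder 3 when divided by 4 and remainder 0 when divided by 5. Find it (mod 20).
M = 4 × 5 = 20. M₁ = 5, y₁ ≡ 1 (mod 4). M₂ = 4, y₂ ≡ 4 (mod 5). z = 3×5×1 + 0×4×4 ≡ 15 (mod 20)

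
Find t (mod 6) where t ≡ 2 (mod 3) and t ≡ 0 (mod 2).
M = 3 × 2 = 6. M₁ = 2, y₁ ≡ 2 (mod 3). M₂ = 3, y₂ ≡ 1 (mod 2). t = 2×2×2 + 0×3×1 ≡ 2 (mod 6)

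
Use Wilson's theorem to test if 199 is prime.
(198)! mod 199 = 198. Since 198 ≡ -1 (mod 199), 199 is prime.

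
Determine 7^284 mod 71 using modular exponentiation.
Using Fermat: 7^{70} ≡ 1 (mod 71). 284 ≡ 4 (mod 70). So 7^{284} ≡ 7^{4} ≡ 58 (mod 71)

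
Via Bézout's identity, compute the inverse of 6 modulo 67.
Extended GCD: 6(-11) + 67(1) = 1. So 6^(-1) ≡ 56 ≡ 56 (mod 67). Verify: 6 × 56 = 336 ≡ 1 (mod 67)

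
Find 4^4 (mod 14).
4 = 4 (binary 100). Repeated squaring mod 14: 4^1 ≡ 4; 4^2 ≡ 4² = 16 ≡ 2; 4^4 ≡ 2² = 4 ≡ 4. So 4^4 ≡ 4 (mod 14).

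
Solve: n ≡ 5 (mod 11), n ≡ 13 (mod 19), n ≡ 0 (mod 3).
M = 11 × 19 × 3 = 627. M₁ = 57, y₁ ≡ 6 (mod 11). M₂ = 33, y₂ ≡ 15 (mod 19). M₃ = 209, y₃ ≡ 2 (mod 3). n = 5×57×6 + 13×33×15 + 0×209×2 ≡ 621 (mod 627)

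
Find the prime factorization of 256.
2^8

Divide by primes starting from smallest:
256 ÷ 2 = 128
128 ÷ 2 = 64
64 ÷ 2 = 32
32 ÷ 2 = 16
16 ÷ 2 = 8
8 ÷ 2 = 4
4 ÷ 2 = 2
2 ÷ 2 = 1

256 = 2^8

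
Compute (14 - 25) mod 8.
5

(14 - 25) = -11
-11 mod 8 = 5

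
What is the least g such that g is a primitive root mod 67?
p - 1 = 66 has prime divisors 2, 3, 11. h is a primitive root mod 67 iff h^(66/q) ≢ 1 (mod 67) for each such q.
h = 2: 2^33 ≡ 66, 2^22 ≡ 37, 2^6 ≡ 64 (mod 67); none is 1, so 2 has order 66 and is a primitive root.
The smallest primitive root mod 67 is g = 2.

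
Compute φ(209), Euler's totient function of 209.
180

Prime factorization: 209 = 11 × 19
Using the formula φ(n) = n × Π(1 - 1/p) for each prime factor p:
φ(209) = 209 × (1 - 1/11) × (1 - 1/19)
φ(209) = 180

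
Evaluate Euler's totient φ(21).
12

Prime factorization: 21 = 3 × 7
Using the formula φ(n) = n × Π(1 - 1/p) for each prime factor p:
φ(21) = 21 × (1 - 1/3) × (1 - 1/7)
φ(21) = 12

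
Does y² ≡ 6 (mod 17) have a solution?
By Euler's criterion: 6^{8} ≡ 16 (mod 17). Since this equals -1 (≡ 16), 6 is not a QR.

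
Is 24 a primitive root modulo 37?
p - 1 = 36 has prime divisors 2, 3. Check 24^(36/q) mod 37 for each: 24^(36/2) = 24^18 ≡ 36, 24^(36/3) = 24^12 ≡ 10 (mod 37). None of these is 1, so 24 has order 36 = φ(37), so it is a primitive root mod 37.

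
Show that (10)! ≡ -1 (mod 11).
(10)! mod 11 = 10. Since this equals -1 (mod 11), Wilson confirms 11 is prime.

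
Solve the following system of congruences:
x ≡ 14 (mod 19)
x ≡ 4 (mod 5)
14

Using the Chinese Remainder Theorem:
M = product of moduli = 95
For equation 1: M_1 = 5, 5 ≡ 5 (mod 19), inverse of 5 mod 19 is 4 (check: 5 × 4 = 20 ≡ 1 (mod 19))
For equation 2: M_2 = 19, 19 ≡ 4 (mod 5), inverse of 19 mod 5 is 4 (check: 4 × 4 = 16 ≡ 1 (mod 5))
Combine: x ≡ Σ r_i×M_i×(M_i⁻¹ mod m_i) = 14×5×4 + 4×19×4 = 280 + 304 = 584
584 mod 95 = 14
x ≡ 14 (mod 95)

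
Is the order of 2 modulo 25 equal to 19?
No, the actual order is 20, not 19.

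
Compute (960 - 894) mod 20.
6

(960 - 894) = 66
66 mod 20 = 6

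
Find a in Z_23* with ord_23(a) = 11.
2 has order 11 mod 23 since 2^{11} ≡ 1 (mod 23) and no smaller power works.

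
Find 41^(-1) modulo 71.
26

Using Extended Euclidean Algorithm:
gcd(41, 71) = 1
Bezout coefficients: 41 × 26 + 71 × -15 = 1
So 41 × 26 ≡ 1 (mod 71)
The inverse is 26 mod 71 = 26
Verification: 41 × 26 = 1066 = 15 × 71 + 1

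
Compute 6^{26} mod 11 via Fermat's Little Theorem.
5

By Fermat's Little Theorem, a^(p-1) ≡ 1 (mod p) for prime p and gcd(a, p) = 1
Here p = 11, so 6^10 ≡ 1 (mod 11)
We can reduce the exponent: 26 mod 10 = 6
So 6^26 ≡ 6^6 (mod 11)
Computing: 6^6 mod 11 = 5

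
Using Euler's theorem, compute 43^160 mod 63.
By Euler: 43^{36} ≡ 1 (mod 63) since gcd(43, 63) = 1. 160 = 4×36 + 16. So 43^{160} ≡ 43^{16} ≡ 43 (mod 63)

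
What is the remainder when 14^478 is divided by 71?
Using Fermat: 14^{70} ≡ 1 (mod 71). 478 ≡ 58 (mod 70). So 14^{478} ≡ 14^{58} ≡ 25 (mod 71)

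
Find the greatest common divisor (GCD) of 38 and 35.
1

Using the Euclidean algorithm:
38 = 1 × 35 + 3
35 = 11 × 3 + 2
3 = 1 × 2 + 1
2 = 2 × 1 + 0

GCD(38, 35) = 1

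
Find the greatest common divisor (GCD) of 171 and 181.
1

Using the Euclidean algorithm:
171 = 0 × 181 + 171
181 = 1 × 171 + 10
171 = 17 × 10 + 1
10 = 10 × 1 + 0

GCD(171, 181) = 1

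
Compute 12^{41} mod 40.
32

Using successive squaring:
Binary expansion of 41: 101001
Powers of 12 mod 40 (each is the square of the previous):
  12^1 ≡ 12 (mod 40)
  12^2 ≡ 12² = 144 ≡ 24 (mod 40)
  12^4 ≡ 24² = 576 ≡ 16 (mod 40)
  12^8 ≡ 16² = 256 ≡ 16 (mod 40)
  12^16 ≡ 16² = 256 ≡ 16 (mod 40)
  12^32 ≡ 16² = 256 ≡ 16 (mod 40)
41 = 32 + 8 + 1, so 12^41 = 12^32 × 12^8 × 12^1 ≡ 16 × 16 × 12 (mod 40)
Multiplying step by step:
  16 × 16 = 256 ≡ 16 (mod 40)
  16 × 12 = 192 ≡ 32 (mod 40)
Result: 12^41 ≡ 32 (mod 40)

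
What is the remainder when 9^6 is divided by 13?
6 = 4 + 2 (binary 110). Repeated squaring mod 13: 9^1 ≡ 9; 9^2 ≡ 9² = 81 ≡ 3; 9^4 ≡ 3² = 9 ≡ 9. Multiply: 9^6 = 9^4 × 9^2 ≡ 9 × 3 (mod 13): 9 × 3 = 27 ≡ 1. So 9^6 ≡ 1 (mod 13).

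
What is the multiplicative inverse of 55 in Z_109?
2

Using Extended Euclidean Algorithm:
gcd(55, 109) = 1
Bezout coefficients: 55 × 2 + 109 × -1 = 1
So 55 × 2 ≡ 1 (mod 109)
The inverse is 2 mod 109 = 2
Verification: 55 × 2 = 110 = 1 × 109 + 1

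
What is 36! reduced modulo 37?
By Wilson's theorem, (36)! ≡ -1 ≡ 36 (mod 37)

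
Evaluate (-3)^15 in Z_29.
Using repeated squaring. (-3) ≡ 26 (mod 29). 15 = 8 + 4 + 2 + 1 (binary 1111). Repeated squaring mod 29: 26^1 ≡ 26; 26^2 ≡ 26² = 676 ≡ 9; 26^4 ≡ 9² = 81 ≡ 23; 26^8 ≡ 23² = 529 ≡ 7. Multiply: (-3)^15 ≡ 26^8 × 26^4 × 26^2 × 26^1 ≡ 7 × 23 × 9 × 26 (mod 29): 7 × 23 = 161 ≡ 16; 16 × 9 = 144 ≡ 28; 28 × 26 = 728 ≡ 3. So (-3)^15 ≡ 3 (mod 29).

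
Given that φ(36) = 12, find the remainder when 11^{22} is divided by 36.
By Euler: 11^{12} ≡ 1 (mod 36) since gcd(11, 36) = 1. 22 = 1×12 + 10. So 11^{22} ≡ 11^{10} ≡ 25 (mod 36)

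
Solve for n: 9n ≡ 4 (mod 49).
44

Since gcd(9, 49) = 1 divides 4, a solution exists.
Multiply both sides by the inverse of 9 mod 49:
  9^(-1) mod 49 = 11
  x ≡ 11 × 4 ≡ 44 ≡ 44 (mod 49)
Verification: 9 × 44 = 396 = 8 × 49 + 4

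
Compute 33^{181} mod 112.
33

Using successive squaring:
Binary expansion of 181: 10110101
Powers of 33 mod 112 (each is the square of the previous):
  33^1 ≡ 33 (mod 112)
  33^2 ≡ 33² = 1089 ≡ 81 (mod 112)
  33^4 ≡ 81² = 6561 ≡ 65 (mod 112)
  33^8 ≡ 65² = 4225 ≡ 81 (mod 112)
  33^16 ≡ 81² = 6561 ≡ 65 (mod 112)
  33^32 ≡ 65² = 4225 ≡ 81 (mod 112)
  33^64 ≡ 81² = 6561 ≡ 65 (mod 112)
  33^128 ≡ 65² = 4225 ≡ 81 (mod 112)
181 = 128 + 32 + 16 + 4 + 1, so 33^181 = 33^128 × 33^32 × 33^16 × 33^4 × 33^1 ≡ 81 × 81 × 65 × 65 × 33 (mod 112)
Multiplying step by step:
  81 × 81 = 6561 ≡ 65 (mod 112)
  65 × 65 = 4225 ≡ 81 (mod 112)
  81 × 65 = 5265 ≡ 1 (mod 112)
  1 × 33 = 33 ≡ 33 (mod 112)
Result: 33^181 ≡ 33 (mod 112)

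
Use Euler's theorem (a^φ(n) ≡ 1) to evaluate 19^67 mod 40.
By Euler: 19^{16} ≡ 1 (mod 40) since gcd(19, 40) = 1. 67 = 4×16 + 3. So 19^{67} ≡ 19^{3} ≡ 19 (mod 40)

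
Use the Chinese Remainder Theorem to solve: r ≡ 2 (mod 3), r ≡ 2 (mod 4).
M = 3 × 4 = 12. M₁ = 4, y₁ ≡ 1 (mod 3). M₂ = 3, y₂ ≡ 3 (mod 4). r = 2×4×1 + 2×3×3 ≡ 2 (mod 12)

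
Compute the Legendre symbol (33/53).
(33/53) = 33^{26} mod 53 = -1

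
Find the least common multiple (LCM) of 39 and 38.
1482

First find GCD(39, 38) using the Euclidean algorithm:
39 = 1 × 38 + 1
38 = 38 × 1 + 0
GCD(39, 38) = 1

LCM formula: LCM(a, b) = (a × b) / GCD(a, b)
LCM(39, 38) = (39 × 38) / 1
LCM(39, 38) = 1482 / 1
LCM(39, 38) = 1482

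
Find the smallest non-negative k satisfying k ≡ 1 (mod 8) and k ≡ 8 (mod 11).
M = 8 × 11 = 88. M₁ = 11, y₁ ≡ 3 (mod 8). M₂ = 8, y₂ ≡ 7 (mod 11). k = 1×11×3 + 8×8×7 ≡ 41 (mod 88)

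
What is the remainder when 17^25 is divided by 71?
Using repeated squaring. 25 = 16 + 8 + 1 (binary 11001). Repeated squaring mod 71: 17^1 ≡ 17; 17^2 ≡ 17² = 289 ≡ 5; 17^4 ≡ 5² = 25 ≡ 25; 17^8 ≡ 25² = 625 ≡ 57; 17^16 ≡ 57² = 3249 ≡ 54. Multiply: 17^25 = 17^16 × 17^8 × 17^1 ≡ 54 × 57 × 17 (mod 71): 54 × 57 = 3078 ≡ 25; 25 × 17 = 425 ≡ 70. So 17^25 ≡ 70 (mod 71).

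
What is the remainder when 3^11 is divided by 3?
Using repeated squaring. 3 ≡ 0 (mod 3). 11 = 8 + 2 + 1 (binary 1011). Repeated squaring mod 3: 0^1 ≡ 0; 0^2 ≡ 0² = 0 ≡ 0; 0^4 ≡ 0² = 0 ≡ 0; 0^8 ≡ 0² = 0 ≡ 0. Multiply: 3^11 ≡ 0^8 × 0^2 × 0^1 ≡ 0 × 0 × 0 (mod 3): 0 × 0 = 0 ≡ 0; 0 × 0 = 0 ≡ 0. So 3^11 ≡ 0 (mod 3).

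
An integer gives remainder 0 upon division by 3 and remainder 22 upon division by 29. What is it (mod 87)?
M = 3 × 29 = 87. M₁ = 29, y₁ ≡ 2 (mod 3). M₂ = 3, y₂ ≡ 10 (mod 29). n = 0×29×2 + 22×3×10 ≡ 51 (mod 87). The smallest positive such number is 51.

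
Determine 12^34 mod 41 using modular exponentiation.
Using repeated squaring. 34 = 32 + 2 (binary 100010). Repeated squaring mod 41: 12^1 ≡ 12; 12^2 ≡ 12² = 144 ≡ 21; 12^4 ≡ 21² = 441 ≡ 31; 12^8 ≡ 31² = 961 ≡ 18; 12^16 ≡ 18² = 324 ≡ 37; 12^32 ≡ 37² = 1369 ≡ 16. Multiply: 12^34 = 12^32 × 12^2 ≡ 16 × 21 (mod 41): 16 × 21 = 336 ≡ 8. So 12^34 ≡ 8 (mod 41).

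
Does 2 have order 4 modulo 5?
p - 1 = 4 has prime divisors 2. Check 2^(4/q) mod 5 for each: 2^(4/2) = 2^2 ≡ 4 (mod 5). None of these is 1, so 2 has order 4 = φ(5), so it is a primitive root mod 5.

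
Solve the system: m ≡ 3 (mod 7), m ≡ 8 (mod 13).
M = 7 × 13 = 91. M₁ = 13, y₁ ≡ 6 (mod 7). M₂ = 7, y₂ ≡ 2 (mod 13). m = 3×13×6 + 8×7×2 ≡ 73 (mod 91)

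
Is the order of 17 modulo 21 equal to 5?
No, the actual order is 6, not 5.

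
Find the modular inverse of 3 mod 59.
3^(-1) ≡ 20 (mod 59). Verification: 3 × 20 = 60 ≡ 1 (mod 59)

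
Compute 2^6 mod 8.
6 = 4 + 2 (binary 110). Repeated squaring mod 8: 2^1 ≡ 2; 2^2 ≡ 2² = 4 ≡ 4; 2^4 ≡ 4² = 16 ≡ 0. Multiply: 2^6 = 2^4 × 2^2 ≡ 0 × 4 (mod 8): 0 × 4 = 0 ≡ 0. So 2^6 ≡ 0 (mod 8).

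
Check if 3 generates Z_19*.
p - 1 = 18 has prime divisors 2, 3. Check 3^(18/q) mod 19 for each: 3^(18/2) = 3^9 ≡ 18, 3^(18/3) = 3^6 ≡ 7 (mod 19). None of these is 1, so 3 has order 18 = φ(19), so it is a primitive root mod 19.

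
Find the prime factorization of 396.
2^2 × 3^2 × 11

Divide by primes starting from smallest:
396 ÷ 2 = 198
198 ÷ 2 = 99
99 ÷ 3 = 33
33 ÷ 3 = 11
11 ÷ 11 = 1

396 = 2^2 × 3^2 × 11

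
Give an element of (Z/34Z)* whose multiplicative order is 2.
33 has order 2 mod 34 since 33^{2} ≡ 1 (mod 34) and no smaller power works.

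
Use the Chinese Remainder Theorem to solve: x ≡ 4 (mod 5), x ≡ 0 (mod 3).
M = 5 × 3 = 15. M₁ = 3, y₁ ≡ 2 (mod 5). M₂ = 5, y₂ ≡ 2 (mod 3). x = 4×3×2 + 0×5×2 ≡ 9 (mod 15)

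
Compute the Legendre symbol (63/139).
(63/139) = 63^{69} mod 139 = 1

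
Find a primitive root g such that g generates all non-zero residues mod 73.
p - 1 = 72 has prime divisors 2, 3. h is a primitive root mod 73 iff h^(72/q) ≢ 1 (mod 73) for each such q.
h = 2: 2^36 ≡ 1, 2^24 ≡ 64 (mod 73); 2^36 ≡ 1, so not a primitive root.
h = 3: 3^36 ≡ 1, 3^24 ≡ 1 (mod 73); 3^36 ≡ 1, so not a primitive root.
h = 4: 4^36 ≡ 1, 4^24 ≡ 8 (mod 73); 4^36 ≡ 1, so not a primitive root.
h = 5: 5^36 ≡ 72, 5^24 ≡ 8 (mod 73); none is 1, so 5 has order 72 and is a primitive root.
The smallest primitive root mod 73 is g = 5.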